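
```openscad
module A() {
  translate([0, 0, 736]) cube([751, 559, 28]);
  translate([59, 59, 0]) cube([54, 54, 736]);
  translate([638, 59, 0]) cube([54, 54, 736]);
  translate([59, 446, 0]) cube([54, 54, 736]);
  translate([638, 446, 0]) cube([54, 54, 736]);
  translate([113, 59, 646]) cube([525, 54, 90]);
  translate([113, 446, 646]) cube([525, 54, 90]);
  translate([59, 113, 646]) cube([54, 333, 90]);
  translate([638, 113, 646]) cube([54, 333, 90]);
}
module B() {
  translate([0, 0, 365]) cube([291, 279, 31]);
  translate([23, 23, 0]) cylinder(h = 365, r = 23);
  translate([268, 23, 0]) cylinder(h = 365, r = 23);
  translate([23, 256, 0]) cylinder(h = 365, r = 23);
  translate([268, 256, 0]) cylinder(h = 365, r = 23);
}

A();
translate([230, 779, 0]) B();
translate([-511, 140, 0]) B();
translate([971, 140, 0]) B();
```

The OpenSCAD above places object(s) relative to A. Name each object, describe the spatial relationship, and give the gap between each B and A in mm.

A is a table. B is a stool. Three stools sit around the table at the +y, −x, +x sides. The gap between each stool and the table is 220 mm.

Each stool's nearest face is 220 mm from the table's bounding box.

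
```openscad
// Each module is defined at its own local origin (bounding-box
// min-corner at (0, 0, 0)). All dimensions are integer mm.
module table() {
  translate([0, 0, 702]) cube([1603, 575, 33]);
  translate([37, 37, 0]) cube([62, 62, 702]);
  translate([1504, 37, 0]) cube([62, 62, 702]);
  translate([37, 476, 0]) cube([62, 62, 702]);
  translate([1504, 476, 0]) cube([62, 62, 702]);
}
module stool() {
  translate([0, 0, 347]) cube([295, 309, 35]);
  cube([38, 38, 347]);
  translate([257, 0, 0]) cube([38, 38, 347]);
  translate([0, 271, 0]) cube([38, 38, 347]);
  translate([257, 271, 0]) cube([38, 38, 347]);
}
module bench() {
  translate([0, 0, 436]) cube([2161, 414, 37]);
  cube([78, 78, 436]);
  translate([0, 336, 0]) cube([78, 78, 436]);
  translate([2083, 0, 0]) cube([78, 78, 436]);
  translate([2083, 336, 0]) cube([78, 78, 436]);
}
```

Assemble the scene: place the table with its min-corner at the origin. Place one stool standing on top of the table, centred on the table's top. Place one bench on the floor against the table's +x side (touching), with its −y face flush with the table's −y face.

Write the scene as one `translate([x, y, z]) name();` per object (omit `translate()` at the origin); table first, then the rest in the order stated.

table();
translate([654, 133, 735]) stool();
translate([1603, 0, 0]) bench();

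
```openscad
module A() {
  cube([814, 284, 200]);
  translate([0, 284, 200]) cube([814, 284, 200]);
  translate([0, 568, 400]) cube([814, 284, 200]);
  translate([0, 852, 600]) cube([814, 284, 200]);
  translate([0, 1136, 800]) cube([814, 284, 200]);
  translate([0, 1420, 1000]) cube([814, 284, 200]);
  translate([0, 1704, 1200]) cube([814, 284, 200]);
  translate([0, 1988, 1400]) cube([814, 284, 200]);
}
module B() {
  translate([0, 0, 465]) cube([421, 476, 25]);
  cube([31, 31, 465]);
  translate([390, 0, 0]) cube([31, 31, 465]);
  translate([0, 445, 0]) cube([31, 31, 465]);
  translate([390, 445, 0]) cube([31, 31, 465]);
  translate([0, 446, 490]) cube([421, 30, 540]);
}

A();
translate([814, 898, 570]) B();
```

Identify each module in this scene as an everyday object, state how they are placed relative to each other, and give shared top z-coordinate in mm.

Both tops at z = 1600 mm.

A is a staircase. B is a chair. The chair is beside the staircase with their tops flush at z = 1600. The shared top z-coordinate is 1600 mm.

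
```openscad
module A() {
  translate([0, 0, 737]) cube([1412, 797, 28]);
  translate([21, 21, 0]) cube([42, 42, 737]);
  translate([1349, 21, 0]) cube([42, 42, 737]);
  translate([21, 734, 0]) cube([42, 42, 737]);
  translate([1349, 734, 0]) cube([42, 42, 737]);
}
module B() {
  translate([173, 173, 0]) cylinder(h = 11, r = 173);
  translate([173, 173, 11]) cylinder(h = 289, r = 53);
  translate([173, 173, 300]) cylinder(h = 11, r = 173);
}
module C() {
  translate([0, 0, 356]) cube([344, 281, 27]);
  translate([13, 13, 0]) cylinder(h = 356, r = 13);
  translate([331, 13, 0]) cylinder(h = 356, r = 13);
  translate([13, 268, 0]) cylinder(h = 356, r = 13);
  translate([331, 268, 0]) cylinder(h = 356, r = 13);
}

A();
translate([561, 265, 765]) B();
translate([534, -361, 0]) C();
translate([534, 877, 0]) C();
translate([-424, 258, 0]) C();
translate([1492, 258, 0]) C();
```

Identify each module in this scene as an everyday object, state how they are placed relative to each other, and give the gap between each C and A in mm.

A is a table. B is a spool. C is a stool. The spool is on top of the table. Four stools sit around the table at the −y, +y, −x, +x sides. The gap between each stool and the table is 80 mm.

Each stool's nearest face is 80 mm from the table's bounding box.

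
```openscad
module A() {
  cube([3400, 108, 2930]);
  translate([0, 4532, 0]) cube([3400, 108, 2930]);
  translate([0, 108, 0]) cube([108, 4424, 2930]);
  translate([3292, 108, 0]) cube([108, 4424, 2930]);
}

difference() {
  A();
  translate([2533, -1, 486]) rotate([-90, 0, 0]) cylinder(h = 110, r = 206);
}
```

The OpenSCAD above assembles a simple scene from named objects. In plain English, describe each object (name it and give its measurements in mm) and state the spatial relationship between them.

A is a box-shaped house frame (walls only): outside footprint 3400×4640 mm, wall height 2930 mm, wall thickness 108 mm. The two y-facing walls run the full x-width; the two x-facing walls fit between the inner faces of the y-facing walls.

The house frame has a circular hole of radius 206 mm through its front wall, centred at (x = 2533, z = 486).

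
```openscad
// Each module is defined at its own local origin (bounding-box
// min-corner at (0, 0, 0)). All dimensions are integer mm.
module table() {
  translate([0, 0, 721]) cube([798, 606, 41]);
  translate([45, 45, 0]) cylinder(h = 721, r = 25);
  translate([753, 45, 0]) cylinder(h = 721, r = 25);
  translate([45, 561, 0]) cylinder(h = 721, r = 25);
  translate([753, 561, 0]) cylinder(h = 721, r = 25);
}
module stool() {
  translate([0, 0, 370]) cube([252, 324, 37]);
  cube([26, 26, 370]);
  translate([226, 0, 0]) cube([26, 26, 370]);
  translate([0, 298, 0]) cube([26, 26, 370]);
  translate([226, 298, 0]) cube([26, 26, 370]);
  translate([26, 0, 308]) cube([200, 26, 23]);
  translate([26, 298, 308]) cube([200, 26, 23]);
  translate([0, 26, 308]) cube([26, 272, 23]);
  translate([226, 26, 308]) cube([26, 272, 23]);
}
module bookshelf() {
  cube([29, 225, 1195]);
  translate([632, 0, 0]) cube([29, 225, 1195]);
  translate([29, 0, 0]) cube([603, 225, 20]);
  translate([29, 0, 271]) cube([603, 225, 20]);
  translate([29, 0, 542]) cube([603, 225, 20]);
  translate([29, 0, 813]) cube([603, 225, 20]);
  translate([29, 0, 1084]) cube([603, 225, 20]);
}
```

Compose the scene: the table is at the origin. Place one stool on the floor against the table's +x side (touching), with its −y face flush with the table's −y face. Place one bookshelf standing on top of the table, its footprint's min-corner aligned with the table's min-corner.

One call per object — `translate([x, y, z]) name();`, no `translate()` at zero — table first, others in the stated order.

table();
translate([798, 0, 0]) stool();
translate([0, 0, 762]) bookshelf();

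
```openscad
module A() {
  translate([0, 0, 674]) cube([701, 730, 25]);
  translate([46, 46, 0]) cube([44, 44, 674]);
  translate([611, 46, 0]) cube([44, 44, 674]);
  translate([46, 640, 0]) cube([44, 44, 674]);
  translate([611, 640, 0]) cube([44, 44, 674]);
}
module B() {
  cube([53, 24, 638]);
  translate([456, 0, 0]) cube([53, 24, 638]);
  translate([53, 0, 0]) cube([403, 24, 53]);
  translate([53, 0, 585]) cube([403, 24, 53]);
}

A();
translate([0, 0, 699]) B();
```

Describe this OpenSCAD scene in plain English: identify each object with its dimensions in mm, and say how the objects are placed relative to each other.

A is a table: top 701 mm (x) × 730 mm (y), 25 mm thick, upper face at z = 699 mm, on four 44×44 mm square legs, each inset 46 mm from the nearest pair of top edges, running from z = 0 to the bottom of the top.

B is a picture frame with a 403×532 mm rectangular opening (x by z) and a uniform 53 mm border on every side. Frame depth is 24 mm along y. It is built from two vertical stiles running the full outside height and two horizontal rails spanning the gap between the stiles.

The picture frame is on top of the table.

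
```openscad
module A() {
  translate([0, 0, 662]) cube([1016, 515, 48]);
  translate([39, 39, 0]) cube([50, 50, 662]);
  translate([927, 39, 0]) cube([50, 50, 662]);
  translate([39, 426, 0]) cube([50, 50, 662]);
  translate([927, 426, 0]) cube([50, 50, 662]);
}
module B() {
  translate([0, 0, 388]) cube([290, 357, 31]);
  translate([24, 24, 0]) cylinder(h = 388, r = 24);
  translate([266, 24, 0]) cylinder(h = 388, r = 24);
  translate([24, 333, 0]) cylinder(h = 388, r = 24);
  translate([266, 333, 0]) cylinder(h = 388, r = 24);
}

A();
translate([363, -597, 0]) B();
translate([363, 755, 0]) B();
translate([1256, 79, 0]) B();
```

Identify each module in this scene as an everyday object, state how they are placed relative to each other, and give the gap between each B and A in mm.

A is a table. B is a stool. Three stools sit around the table at the −y, +y, +x sides. The gap between each stool and the table is 240 mm.

Each stool's nearest face is 240 mm from the table's bounding box.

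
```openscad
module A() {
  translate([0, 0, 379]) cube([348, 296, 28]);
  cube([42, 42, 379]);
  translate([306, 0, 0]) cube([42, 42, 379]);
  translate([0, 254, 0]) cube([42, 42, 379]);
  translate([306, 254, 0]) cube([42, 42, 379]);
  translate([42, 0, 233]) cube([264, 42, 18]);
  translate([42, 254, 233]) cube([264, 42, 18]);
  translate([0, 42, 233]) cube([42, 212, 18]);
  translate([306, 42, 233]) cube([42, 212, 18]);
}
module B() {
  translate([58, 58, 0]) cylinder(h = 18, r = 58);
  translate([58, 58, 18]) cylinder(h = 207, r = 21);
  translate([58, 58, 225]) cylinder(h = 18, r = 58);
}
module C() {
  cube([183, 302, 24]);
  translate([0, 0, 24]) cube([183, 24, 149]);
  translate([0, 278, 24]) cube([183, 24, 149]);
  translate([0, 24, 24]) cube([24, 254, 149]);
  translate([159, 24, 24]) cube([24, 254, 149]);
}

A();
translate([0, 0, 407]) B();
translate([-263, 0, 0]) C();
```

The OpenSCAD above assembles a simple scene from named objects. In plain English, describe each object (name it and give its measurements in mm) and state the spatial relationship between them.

A is a four-legged stool. The seat is a 348×296×28 mm slab whose top surface is at z = 407 mm; four square legs, each 42×42 mm in cross-section, run from the floor (z = 0) to the underside of the seat, each flush with a corner of the seat. Four stretchers, 42 mm wide and 18 mm tall, connect adjacent legs with their undersides at z = 233 mm, each running between the inner faces of the legs it joins and aligned with the legs' outer faces on the other axis.

B is a spool: two coaxial disc flanges of radius 58 mm and thickness 18 mm, joined by a core cylinder of radius 21 mm and height 207 mm. The lower flange rests on z = 0 and the three cylinders share a vertical axis.

C is an open storage box with external size 183×302×173 mm and wall thickness 24 mm (the base is also 24 mm thick). The base covers the whole footprint; the four walls stand on the base, with the y-facing walls full-width and the x-facing walls fitting between their inner faces.

The spool is on top of the stool. The open box is on the floor beside the stool on its −x side.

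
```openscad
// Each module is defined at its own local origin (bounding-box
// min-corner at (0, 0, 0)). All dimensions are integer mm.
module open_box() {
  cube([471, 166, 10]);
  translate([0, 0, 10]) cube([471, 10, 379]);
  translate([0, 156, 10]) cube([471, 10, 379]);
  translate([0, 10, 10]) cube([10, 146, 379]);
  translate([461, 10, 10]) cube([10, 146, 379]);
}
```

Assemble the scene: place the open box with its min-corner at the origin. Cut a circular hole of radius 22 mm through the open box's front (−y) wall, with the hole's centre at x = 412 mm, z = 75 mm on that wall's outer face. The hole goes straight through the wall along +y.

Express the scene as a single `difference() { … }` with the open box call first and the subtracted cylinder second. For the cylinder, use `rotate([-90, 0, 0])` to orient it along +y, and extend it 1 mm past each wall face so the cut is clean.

difference() {
  open_box();
  translate([412, -1, 75]) rotate([-90, 0, 0]) cylinder(h = 12, r = 22);
}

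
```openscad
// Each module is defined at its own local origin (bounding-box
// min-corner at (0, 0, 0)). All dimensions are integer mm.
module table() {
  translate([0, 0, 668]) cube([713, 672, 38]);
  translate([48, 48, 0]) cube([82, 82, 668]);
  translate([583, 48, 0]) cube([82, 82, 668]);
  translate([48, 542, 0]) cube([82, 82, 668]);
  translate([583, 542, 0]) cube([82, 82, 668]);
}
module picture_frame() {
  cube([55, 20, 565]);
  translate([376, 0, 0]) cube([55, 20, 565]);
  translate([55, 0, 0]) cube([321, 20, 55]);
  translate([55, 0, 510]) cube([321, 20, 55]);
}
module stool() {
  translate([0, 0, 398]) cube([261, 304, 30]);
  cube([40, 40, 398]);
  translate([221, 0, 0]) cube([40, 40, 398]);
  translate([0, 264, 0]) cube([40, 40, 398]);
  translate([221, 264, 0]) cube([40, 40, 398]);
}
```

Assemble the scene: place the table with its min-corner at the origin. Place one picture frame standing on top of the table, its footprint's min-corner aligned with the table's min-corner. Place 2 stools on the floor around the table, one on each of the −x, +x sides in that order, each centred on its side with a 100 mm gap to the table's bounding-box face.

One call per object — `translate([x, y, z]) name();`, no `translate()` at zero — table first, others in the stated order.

table();
translate([0, 0, 706]) picture_frame();
translate([-361, 184, 0]) stool();
translate([813, 184, 0]) stool();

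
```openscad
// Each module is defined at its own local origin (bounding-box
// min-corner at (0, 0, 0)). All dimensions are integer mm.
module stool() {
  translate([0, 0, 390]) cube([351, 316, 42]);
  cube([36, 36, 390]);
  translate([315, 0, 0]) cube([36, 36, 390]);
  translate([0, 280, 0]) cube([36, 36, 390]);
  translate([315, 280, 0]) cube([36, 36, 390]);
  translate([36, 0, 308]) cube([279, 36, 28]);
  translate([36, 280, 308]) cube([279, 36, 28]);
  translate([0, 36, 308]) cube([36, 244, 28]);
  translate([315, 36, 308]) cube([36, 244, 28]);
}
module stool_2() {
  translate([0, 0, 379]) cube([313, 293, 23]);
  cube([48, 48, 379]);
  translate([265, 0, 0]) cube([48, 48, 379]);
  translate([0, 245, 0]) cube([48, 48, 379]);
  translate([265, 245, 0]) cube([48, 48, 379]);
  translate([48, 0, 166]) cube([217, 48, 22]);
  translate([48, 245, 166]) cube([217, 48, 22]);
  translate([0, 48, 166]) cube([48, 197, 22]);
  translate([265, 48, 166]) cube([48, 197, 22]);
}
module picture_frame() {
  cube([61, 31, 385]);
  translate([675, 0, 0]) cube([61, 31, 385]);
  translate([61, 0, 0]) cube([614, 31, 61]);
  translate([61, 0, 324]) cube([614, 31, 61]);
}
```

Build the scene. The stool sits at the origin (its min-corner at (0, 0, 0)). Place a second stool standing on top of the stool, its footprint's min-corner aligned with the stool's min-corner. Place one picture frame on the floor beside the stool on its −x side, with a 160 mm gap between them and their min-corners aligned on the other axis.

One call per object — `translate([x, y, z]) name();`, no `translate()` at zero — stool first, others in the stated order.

stool();
translate([0, 0, 432]) stool_2();
translate([-896, 0, 0]) picture_frame();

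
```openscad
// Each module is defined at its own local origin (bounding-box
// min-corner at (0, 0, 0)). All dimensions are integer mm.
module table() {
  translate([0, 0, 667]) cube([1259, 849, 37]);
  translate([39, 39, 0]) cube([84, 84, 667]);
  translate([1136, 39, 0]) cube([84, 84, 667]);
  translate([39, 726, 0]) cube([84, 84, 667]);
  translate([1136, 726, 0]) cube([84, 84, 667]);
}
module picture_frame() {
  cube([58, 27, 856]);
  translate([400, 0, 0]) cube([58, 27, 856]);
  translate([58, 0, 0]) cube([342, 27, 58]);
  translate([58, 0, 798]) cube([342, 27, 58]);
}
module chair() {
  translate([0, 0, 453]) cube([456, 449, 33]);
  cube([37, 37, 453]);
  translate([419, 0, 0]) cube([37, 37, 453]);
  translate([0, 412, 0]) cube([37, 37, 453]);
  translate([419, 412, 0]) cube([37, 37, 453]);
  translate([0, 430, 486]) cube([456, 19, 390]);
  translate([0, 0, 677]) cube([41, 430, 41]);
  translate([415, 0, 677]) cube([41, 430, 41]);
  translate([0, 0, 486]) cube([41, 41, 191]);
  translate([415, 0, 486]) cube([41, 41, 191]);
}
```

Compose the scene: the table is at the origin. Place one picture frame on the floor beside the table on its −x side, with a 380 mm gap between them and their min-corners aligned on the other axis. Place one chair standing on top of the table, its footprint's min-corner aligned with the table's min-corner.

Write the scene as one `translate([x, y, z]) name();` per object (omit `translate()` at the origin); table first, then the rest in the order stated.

table();
translate([-838, 0, 0]) picture_frame();
translate([0, 0, 704]) chair();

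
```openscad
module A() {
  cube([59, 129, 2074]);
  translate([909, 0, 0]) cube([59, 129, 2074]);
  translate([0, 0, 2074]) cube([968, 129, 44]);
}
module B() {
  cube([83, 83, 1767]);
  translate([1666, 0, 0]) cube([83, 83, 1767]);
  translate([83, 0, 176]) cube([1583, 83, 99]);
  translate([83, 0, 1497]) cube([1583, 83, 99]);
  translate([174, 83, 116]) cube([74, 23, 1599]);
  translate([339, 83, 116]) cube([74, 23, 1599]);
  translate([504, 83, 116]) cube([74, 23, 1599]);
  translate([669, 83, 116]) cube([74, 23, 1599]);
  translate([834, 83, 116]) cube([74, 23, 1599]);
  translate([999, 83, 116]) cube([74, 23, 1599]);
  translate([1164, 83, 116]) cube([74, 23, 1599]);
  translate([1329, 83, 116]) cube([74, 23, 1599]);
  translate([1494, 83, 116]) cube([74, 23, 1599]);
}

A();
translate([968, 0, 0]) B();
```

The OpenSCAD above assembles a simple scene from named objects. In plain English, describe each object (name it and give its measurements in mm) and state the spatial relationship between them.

A is a door frame. The clear opening is 850 mm wide and 2074 mm high. Two 59 mm wide jambs, 129 mm deep, stand either side of the opening from the floor to the top of the opening. A 44 mm thick head sits across the top of both jambs, spanning the full outside width of the frame.

B is a fence section. Two 83×83 mm posts, 1767 mm tall, stand on the floor with a clear span of 1583 mm between their inner faces. Two horizontal rails of 83×99 mm section span the gap between the posts with their undersides at z = 176 mm and z = 1497 mm, flush with the posts' −y face. 9 pickets, each 74 mm wide, 23 mm thick and 1599 mm tall, are fixed to the +y face of the rails with their bottoms at z = 116 mm, evenly spaced across the span with equal gaps (rounded down to the nearest mm) at the −x end and between each pair — any rounding remainder accumulates at the +x end.

The fence section is against the door frame's +x side, with their −y faces flush.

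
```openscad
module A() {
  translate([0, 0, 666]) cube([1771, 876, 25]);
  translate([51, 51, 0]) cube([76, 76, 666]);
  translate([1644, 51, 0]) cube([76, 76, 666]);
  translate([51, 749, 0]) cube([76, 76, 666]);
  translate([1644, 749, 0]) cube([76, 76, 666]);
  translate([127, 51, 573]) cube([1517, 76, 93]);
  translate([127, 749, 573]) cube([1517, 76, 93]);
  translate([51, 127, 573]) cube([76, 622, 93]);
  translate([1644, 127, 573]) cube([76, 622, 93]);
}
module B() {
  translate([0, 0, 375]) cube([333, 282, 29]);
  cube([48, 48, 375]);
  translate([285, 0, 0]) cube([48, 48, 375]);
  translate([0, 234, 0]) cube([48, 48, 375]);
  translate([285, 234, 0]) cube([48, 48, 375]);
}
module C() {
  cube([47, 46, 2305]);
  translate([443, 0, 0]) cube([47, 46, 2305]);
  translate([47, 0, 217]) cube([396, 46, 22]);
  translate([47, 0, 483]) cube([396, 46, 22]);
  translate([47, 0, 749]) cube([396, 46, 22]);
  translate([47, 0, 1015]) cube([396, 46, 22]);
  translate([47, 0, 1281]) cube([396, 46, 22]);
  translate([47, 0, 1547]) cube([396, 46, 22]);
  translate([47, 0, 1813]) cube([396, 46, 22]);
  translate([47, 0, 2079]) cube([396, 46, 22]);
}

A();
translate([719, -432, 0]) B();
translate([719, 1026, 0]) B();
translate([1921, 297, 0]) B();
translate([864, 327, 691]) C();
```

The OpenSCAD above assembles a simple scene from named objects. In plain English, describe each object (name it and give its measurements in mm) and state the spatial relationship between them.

A is a table with a 1771×876 mm rectangular top, 25 mm thick, top surface at z = 691 mm, supported by four 76×76 mm square legs, each inset 51 mm from the nearest pair of top edges, running from the floor. Four apron rails, 76 mm thick and 93 mm tall, run between adjacent legs with their top edges flush with the underside of the top and their outer faces flush with the legs' outer faces.

B is a four-legged stool. The seat is a 333×282×29 mm slab whose top surface is at z = 404 mm; four square legs, each 48×48 mm in cross-section, run from the floor (z = 0) to the underside of the seat, each flush with a corner of the seat.

C is a straight ladder. Two 47×46 mm vertical rails, 2305 mm tall, stand 490 mm apart (outside-to-outside) with their front faces coplanar on the −y side. 8 rungs, each 46 mm deep and 22 mm tall, span between the inner faces of the rails, front faces flush with the rails. The lowest rung's underside is at z = 217 mm and rungs are spaced 266 mm apart (underside to underside).

Three stools sit around the table at the −y, +y, +x sides. The ladder is on top of the table.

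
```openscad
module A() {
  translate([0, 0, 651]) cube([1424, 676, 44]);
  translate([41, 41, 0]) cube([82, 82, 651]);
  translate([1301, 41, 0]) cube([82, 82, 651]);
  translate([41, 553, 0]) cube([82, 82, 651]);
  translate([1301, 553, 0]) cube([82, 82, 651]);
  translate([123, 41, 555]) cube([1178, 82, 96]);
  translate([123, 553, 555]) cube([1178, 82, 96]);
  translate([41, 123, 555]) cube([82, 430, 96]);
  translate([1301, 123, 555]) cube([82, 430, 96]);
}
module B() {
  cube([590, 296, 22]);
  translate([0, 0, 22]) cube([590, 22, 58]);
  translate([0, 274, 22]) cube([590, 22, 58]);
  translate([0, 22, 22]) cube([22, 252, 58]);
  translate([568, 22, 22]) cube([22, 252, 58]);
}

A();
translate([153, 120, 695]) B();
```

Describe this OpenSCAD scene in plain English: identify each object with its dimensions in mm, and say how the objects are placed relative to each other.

A is a rectangular dining table. The top is 1424×676×44 mm with its upper surface at z = 695 mm. It stands on four 82×82 mm square legs, each inset 41 mm from the nearest pair of top edges, running from the floor to the underside of the top. Four apron rails, 82 mm thick and 96 mm tall, run between adjacent legs with their top edges flush with the underside of the top and their outer faces flush with the legs' outer faces.

B is an open storage box with external size 590×296×80 mm and wall thickness 22 mm (the base is also 22 mm thick). The base covers the whole footprint; the four walls stand on the base, with the y-facing walls full-width and the x-facing walls fitting between their inner faces.

The open box is on top of the table.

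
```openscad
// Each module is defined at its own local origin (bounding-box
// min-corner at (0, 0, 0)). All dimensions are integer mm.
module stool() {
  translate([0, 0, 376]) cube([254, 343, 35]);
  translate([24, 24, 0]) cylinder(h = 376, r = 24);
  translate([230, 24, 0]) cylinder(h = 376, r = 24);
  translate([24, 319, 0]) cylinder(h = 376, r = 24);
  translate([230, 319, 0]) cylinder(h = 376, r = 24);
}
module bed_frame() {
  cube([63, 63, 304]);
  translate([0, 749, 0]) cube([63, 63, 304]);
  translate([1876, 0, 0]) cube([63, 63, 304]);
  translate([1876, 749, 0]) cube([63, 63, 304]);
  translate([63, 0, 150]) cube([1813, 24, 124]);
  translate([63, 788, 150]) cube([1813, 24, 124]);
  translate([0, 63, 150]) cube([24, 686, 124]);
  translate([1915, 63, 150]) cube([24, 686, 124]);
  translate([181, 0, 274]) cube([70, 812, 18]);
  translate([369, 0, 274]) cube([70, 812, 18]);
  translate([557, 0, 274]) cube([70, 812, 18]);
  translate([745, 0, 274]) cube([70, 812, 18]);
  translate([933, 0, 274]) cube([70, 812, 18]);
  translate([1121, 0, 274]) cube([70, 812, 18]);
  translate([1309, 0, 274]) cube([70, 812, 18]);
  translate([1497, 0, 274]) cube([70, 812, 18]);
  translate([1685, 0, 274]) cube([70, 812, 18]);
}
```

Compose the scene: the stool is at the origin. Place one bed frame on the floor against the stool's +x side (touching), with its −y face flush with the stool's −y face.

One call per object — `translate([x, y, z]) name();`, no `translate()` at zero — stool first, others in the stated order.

stool();
translate([254, 0, 0]) bed_frame();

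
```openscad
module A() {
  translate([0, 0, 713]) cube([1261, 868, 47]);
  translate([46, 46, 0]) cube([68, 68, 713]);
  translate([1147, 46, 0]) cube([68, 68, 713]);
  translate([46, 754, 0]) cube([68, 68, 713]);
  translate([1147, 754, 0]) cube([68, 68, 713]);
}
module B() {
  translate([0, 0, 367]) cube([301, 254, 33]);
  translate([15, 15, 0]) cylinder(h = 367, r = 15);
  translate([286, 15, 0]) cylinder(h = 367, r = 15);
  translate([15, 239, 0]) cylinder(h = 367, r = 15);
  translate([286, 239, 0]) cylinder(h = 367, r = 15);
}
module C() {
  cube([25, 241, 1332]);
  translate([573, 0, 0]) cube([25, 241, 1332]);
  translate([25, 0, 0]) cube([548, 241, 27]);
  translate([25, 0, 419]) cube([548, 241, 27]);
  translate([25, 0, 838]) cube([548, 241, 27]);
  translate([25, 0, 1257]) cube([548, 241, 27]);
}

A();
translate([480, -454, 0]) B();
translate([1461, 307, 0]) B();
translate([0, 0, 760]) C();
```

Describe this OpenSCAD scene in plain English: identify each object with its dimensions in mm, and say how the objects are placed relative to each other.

A is a rectangular dining table. The top is 1261×868×47 mm with its upper surface at z = 760 mm. It stands on four 68×68 mm square legs, each inset 46 mm from the nearest pair of top edges, running from the floor to the underside of the top.

B is a simple wooden stool: a rectangular seat 301 mm (x) by 254 mm (y), 33 mm thick, top face at z = 400 mm, on four round legs, each 30 mm in diameter. The legs rest on z = 0, each leg's axis is inset half a diameter from the nearest pair of seat edges (so the leg's bounding box is flush with the corner).

C is an open bookshelf. Two side panels, each 25 mm thick, 241 mm deep and 1332 mm tall, stand 598 mm apart (outside-to-outside). Between them sit 4 shelves, each 27 mm thick and 241 mm deep, spanning the full gap between the sides. The bottom shelf rests on the floor (its underside at z = 0) and the clear gap between one shelf's top and the next shelf's underside is 392 mm.

Two stools sit around the table at the −y, +x sides. The bookshelf is on top of the table.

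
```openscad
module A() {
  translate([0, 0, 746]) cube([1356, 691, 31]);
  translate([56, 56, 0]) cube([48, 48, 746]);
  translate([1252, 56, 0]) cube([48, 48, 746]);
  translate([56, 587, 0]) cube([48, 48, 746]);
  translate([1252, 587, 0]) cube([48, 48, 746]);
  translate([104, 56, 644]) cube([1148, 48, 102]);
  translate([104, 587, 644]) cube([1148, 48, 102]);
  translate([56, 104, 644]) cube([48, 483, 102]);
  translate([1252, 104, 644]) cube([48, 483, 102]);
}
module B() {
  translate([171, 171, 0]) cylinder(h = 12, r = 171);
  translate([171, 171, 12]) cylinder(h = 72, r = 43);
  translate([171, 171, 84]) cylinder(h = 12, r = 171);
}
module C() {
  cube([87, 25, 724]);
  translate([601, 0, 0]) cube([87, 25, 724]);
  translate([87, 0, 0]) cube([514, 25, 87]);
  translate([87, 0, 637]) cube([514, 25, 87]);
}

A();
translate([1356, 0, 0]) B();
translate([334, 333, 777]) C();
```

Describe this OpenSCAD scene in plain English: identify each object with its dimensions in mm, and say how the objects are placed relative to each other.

A is a table: top 1356 mm (x) × 691 mm (y), 31 mm thick, upper face at z = 777 mm, on four 48×48 mm square legs, each inset 56 mm from the nearest pair of top edges, running from z = 0 to the bottom of the top. Four apron rails, 48 mm thick and 102 mm tall, run between adjacent legs with their top edges flush with the underside of the top and their outer faces flush with the legs' outer faces.

B is a spool: two coaxial disc flanges of radius 171 mm and thickness 12 mm, joined by a core cylinder of radius 43 mm and height 72 mm. The lower flange rests on z = 0 and the three cylinders share a vertical axis.

C is a picture frame with a 514×550 mm rectangular opening (x by z) and a uniform 87 mm border on every side. Frame depth is 25 mm along y. It is built from two vertical stiles running the full outside height and two horizontal rails spanning the gap between the stiles.

The spool is against the table's +x side, with their −y faces flush. The picture frame is on top of the table, centred.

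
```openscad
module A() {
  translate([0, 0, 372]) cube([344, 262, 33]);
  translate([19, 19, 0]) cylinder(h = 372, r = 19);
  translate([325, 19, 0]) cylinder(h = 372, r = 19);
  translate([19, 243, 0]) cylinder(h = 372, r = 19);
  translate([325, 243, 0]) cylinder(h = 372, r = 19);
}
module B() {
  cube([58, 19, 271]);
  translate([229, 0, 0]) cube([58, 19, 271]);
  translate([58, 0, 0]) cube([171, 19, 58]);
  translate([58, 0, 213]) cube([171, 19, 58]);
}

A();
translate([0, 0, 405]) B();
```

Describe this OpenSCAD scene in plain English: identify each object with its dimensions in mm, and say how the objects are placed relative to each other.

A is a simple wooden stool: a rectangular seat 344 mm (x) by 262 mm (y), 33 mm thick, top face at z = 405 mm, on four round legs, each 38 mm in diameter. The legs rest on z = 0, each leg's axis is inset half a diameter from the nearest pair of seat edges (so the leg's bounding box is flush with the corner).

B is a picture frame with a 171×155 mm rectangular opening (x by z) and a uniform 58 mm border on every side. Frame depth is 19 mm along y. It is built from two vertical stiles running the full outside height and two horizontal rails spanning the gap between the stiles.

The picture frame is on top of the stool.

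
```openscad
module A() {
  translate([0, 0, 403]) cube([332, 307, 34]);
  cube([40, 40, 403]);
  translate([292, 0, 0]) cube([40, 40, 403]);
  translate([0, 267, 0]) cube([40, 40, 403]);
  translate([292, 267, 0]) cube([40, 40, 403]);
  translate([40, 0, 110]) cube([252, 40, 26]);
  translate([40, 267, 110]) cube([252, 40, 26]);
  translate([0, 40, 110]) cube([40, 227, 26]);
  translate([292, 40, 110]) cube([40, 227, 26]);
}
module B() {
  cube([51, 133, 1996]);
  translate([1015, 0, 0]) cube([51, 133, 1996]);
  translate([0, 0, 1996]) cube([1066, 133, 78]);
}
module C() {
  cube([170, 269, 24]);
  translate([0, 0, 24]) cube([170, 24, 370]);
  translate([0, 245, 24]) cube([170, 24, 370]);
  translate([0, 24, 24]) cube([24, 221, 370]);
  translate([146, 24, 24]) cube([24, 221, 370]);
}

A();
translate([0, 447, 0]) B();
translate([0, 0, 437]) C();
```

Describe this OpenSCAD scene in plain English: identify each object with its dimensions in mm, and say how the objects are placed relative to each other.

A is a simple wooden stool: a rectangular seat 332 mm (x) by 307 mm (y), 34 mm thick, top face at z = 437 mm, on four square legs, each 40×40 mm in cross-section. The legs rest on z = 0, each flush with a corner of the seat. Four stretchers, 40 mm wide and 26 mm tall, connect adjacent legs with their undersides at z = 110 mm, each running between the inner faces of the legs it joins and aligned with the legs' outer faces on the other axis.

B is a rectangular door frame: two vertical jambs of 51×133 mm section, 1996 mm tall, with a clear opening 964 mm wide between their inner faces. A header 78 mm tall and 133 mm deep lies on top of the jambs and spans the full outside width.

C is an open storage box with external size 170×269×394 mm and wall thickness 24 mm (the base is also 24 mm thick). The base covers the whole footprint; the four walls stand on the base, with the y-facing walls full-width and the x-facing walls fitting between their inner faces.

The door frame is on the floor beside the stool on its +y side. The open box is on top of the stool.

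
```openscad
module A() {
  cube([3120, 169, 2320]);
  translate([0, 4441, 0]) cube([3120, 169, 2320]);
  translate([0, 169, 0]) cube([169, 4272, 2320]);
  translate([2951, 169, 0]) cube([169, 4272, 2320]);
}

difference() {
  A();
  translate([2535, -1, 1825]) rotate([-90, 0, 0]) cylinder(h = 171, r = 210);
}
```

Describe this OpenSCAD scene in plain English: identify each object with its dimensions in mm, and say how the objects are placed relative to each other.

A is a box-shaped house frame (walls only): outside footprint 3120×4610 mm, wall height 2320 mm, wall thickness 169 mm. The two y-facing walls run the full x-width; the two x-facing walls fit between the inner faces of the y-facing walls.

The house frame has a circular hole of radius 210 mm through its front wall, centred at (x = 2535, z = 1825).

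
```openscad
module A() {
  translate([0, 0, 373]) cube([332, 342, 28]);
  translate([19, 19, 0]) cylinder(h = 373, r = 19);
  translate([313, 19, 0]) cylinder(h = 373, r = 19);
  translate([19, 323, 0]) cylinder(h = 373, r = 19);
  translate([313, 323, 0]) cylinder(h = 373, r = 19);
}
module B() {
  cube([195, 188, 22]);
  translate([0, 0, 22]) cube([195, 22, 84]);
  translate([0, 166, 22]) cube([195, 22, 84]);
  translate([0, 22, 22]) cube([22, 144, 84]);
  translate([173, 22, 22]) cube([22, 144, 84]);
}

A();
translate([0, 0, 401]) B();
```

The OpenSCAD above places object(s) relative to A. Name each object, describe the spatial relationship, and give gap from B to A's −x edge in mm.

The open box's min-x is at 0; the stool's min-x is 0; gap = 0 mm.

A is a stool. B is an open box. The open box is on top of the stool. The gap from the open box to the stool's −x edge is 0 mm.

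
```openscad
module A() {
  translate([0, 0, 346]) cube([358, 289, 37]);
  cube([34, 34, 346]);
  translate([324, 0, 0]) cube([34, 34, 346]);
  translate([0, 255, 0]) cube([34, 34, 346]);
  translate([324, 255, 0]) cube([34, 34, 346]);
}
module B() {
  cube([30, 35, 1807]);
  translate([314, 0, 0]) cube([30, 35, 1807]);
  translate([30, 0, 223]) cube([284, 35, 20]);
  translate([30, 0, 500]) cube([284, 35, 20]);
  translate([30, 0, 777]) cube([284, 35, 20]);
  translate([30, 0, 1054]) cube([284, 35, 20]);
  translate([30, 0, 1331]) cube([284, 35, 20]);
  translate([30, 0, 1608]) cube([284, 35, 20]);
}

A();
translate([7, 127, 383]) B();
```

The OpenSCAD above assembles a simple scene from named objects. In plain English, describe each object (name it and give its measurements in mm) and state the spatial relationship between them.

A is a four-legged stool. The seat is 358×289 mm, 37 mm thick, top at z = 383 mm. It stands on four square legs, each 34×34 mm in cross-section, from z = 0 to the seat underside, each flush with a corner of the seat.

B is a wooden ladder with two side rails of 30×35 mm section and 1807 mm height, set 344 mm apart overall. Between them run 6 rectangular rungs (35 mm deep, 20 mm thick), front faces flush with the rails' −y face. The bottom of the first rung is 223 mm above the floor and each subsequent rung is 277 mm higher than the one below.

The ladder is on top of the stool, centred.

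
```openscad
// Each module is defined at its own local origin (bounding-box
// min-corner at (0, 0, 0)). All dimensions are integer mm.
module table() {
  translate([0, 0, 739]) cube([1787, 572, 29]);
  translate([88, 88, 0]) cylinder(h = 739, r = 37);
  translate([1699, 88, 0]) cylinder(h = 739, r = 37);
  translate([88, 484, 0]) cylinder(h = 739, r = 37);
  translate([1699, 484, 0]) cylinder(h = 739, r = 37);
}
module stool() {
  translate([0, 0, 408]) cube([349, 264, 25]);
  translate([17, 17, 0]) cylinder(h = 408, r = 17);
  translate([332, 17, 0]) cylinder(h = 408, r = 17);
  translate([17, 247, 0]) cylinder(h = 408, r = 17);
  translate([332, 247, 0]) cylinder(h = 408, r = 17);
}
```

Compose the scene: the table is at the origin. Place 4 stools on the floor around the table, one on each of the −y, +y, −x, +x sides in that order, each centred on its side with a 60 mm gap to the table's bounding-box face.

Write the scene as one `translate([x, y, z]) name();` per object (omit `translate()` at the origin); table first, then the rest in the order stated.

table();
translate([719, -324, 0]) stool();
translate([719, 632, 0]) stool();
translate([-409, 154, 0]) stool();
translate([1847, 154, 0]) stool();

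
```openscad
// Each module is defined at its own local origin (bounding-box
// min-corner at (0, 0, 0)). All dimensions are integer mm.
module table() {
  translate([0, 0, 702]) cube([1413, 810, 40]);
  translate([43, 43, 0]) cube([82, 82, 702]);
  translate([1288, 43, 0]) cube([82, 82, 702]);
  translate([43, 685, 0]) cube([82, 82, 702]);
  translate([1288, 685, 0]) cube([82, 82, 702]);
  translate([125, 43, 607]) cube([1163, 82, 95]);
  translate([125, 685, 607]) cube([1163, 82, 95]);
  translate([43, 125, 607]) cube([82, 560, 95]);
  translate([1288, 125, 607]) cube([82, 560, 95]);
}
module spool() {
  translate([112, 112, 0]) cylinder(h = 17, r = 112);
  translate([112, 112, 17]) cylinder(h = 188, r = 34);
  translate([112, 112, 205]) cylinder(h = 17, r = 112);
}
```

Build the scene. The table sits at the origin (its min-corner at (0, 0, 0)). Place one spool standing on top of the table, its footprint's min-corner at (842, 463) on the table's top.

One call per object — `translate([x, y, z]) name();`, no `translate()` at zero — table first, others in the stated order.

table();
translate([842, 463, 742]) spool();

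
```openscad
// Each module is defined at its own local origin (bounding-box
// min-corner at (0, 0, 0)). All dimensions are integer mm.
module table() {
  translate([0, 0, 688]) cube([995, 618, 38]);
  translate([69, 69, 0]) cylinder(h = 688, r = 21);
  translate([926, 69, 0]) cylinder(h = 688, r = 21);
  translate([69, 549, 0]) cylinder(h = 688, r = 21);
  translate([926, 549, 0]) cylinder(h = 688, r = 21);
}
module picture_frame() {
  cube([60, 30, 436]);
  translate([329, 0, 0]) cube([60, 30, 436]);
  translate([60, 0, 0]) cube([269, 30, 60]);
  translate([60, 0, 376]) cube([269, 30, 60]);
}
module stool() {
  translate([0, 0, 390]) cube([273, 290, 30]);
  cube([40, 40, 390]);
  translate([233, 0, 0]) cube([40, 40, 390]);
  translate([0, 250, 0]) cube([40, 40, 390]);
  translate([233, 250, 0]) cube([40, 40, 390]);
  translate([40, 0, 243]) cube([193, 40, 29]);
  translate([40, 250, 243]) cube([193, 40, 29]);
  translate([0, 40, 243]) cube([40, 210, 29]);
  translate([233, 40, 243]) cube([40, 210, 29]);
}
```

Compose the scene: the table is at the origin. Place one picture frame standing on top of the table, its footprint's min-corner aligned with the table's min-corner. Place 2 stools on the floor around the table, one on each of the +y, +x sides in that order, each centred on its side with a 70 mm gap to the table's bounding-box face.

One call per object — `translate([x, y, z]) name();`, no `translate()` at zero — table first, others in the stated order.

table();
translate([0, 0, 726]) picture_frame();
translate([361, 688, 0]) stool();
translate([1065, 164, 0]) stool();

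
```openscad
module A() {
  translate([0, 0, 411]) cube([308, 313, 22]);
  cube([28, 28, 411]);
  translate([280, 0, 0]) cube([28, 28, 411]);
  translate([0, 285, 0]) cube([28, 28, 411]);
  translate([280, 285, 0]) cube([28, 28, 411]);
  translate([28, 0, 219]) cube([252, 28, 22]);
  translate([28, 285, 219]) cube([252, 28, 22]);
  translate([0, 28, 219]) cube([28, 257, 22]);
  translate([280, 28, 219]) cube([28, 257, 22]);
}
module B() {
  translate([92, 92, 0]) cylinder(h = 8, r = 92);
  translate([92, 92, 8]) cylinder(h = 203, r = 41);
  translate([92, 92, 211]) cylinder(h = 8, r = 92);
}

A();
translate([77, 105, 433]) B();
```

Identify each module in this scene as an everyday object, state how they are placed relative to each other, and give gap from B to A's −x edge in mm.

A is a stool. B is a spool. The spool is on top of the stool. The gap from the spool to the stool's −x edge is 77 mm.

The spool's min-x is at 77; the stool's min-x is 0; gap = 77 mm.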